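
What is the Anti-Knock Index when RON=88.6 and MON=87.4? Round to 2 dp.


AKI = (RON + MON) / 2
AKI = (88.6 + 87.4) / 2
AKI = 176.0 / 2 = 88.00


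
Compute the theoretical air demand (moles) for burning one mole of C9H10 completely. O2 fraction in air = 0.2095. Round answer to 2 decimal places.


Balanced combustion: C9H10 + 11.5 O2 -> 9 CO2 + 5 H2O
O2 needed = C + H/4 = 9 + 10/4 = 11.50 moles
Air moles = O2 / 0.2095 = 11.50 / 0.2095 = 54.89 moles air


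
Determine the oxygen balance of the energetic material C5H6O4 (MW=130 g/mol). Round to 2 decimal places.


OB = -1600 * (2C + H/2 - O) / MW
Inner = 2*5 + 6/2 - 4 = 9.00
OB = -1600 * 9.00 / 130 = -110.77%


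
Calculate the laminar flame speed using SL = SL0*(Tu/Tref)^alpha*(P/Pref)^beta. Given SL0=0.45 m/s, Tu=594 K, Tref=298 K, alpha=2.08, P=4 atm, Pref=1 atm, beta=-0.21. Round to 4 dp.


SL = SL0 * (Tu/Tref)^alpha * (P/Pref)^beta
T ratio = 594/298 = 1.99328859
(T ratio)^alpha = 1.99328859^2.08 = 4.198614
(P/Pref)^beta = 4^(-0.21) = 0.747425
SL = 0.45 * 4.198614 * 0.747425 = 1.4122 m/s


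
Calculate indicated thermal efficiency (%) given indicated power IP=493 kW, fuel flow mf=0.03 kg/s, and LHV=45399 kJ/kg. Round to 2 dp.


eta_ith = (IP / (mf * LHV)) * 100
Denominator = 0.03 * 45399 = 1361.9700 kW
eta_ith = (493 / 1361.9700) * 100 = 36.20%


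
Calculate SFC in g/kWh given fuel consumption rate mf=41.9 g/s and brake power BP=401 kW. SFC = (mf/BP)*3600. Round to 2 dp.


SFC = (mf / BP) * 3600
Rate = 41.9 / 401 = 0.104489 g/(s*kW)
SFC = 0.104489 * 3600 = 376.16 g/kWh


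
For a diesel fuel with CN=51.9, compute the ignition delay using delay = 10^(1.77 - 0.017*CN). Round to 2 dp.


delay = 10^(1.77 - 0.017*CN)
Exponent = 1.77 - 0.017*51.9 = 0.8877
delay = 10^0.8877 = 7.72 ms


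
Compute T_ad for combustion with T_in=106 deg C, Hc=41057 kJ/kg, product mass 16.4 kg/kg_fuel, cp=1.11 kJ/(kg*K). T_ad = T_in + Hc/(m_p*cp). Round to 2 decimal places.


T_ad = T_in + Hc / (m_p * cp)
Denominator = 16.4 * 1.11 = 18.2040
Temperature rise = 41057 / 18.2040 = 2255.38 K
T_ad = 106 + 2255.38 = 2361.38 deg C


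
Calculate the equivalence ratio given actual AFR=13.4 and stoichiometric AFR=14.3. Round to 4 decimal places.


phi = AFR_stoich / AFR_actual
phi = 14.3 / 13.4 = 1.0672


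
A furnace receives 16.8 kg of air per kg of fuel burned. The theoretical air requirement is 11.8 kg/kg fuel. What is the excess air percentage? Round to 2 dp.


Excess air = actual - stoichiometric = 16.8 - 11.8 = 5.00 kg/kg fuel
Excess air % = (excess / stoich) * 100 = (5.00 / 11.8) * 100 = 42.37%


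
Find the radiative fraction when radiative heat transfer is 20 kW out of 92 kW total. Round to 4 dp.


f_rad = Q_rad / Q_total
f_rad = 20 / 92 = 0.2174


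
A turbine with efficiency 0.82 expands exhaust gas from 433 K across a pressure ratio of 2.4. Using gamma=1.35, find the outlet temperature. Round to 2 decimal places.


T_out = T_in * (1 - eta * (1 - PR^(-(gamma-1)/gamma)))
Exponent = -(1.35-1)/1.35 = -0.25925926
PR^exp = 2.4^(-0.25925926) = 0.79694200
Factor = 1 - 0.82*(1 - 0.79694200) = 0.83349244
T_out = 433 * 0.83349244 = 360.90 K


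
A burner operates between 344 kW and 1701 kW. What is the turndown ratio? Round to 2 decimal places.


TDR = Q_max / Q_min
TDR = 1701 / 344 = 4.94


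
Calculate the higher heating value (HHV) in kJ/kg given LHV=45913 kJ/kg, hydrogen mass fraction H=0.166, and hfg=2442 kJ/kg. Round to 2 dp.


HHV = LHV + hfg * 9 * H
Water addition = 2442 * 9 * 0.166 = 3648.348 kJ/kg
HHV = 45913 + 3648.348 = 49561.35 kJ/kg


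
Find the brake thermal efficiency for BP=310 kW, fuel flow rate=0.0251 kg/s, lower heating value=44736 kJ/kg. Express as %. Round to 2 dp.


eta_BTE = (BP / (mf * LHV)) * 100
Denominator = 0.0251 * 44736 = 1122.8736 kW
eta_BTE = (310 / 1122.8736) * 100 = 27.61%


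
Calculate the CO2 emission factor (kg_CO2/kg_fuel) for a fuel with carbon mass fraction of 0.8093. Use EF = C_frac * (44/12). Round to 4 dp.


EF = C_frac * (M_CO2 / M_C)
EF = 0.8093 * (44/12)
EF = 0.8093 * 3.666667 = 2.9674 kg_CO2/kg_fuel


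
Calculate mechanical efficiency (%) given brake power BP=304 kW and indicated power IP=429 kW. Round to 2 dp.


eta_mech = (BP / IP) * 100
Ratio = 304 / 429 = 0.7086
eta_mech = 0.7086 * 100 = 70.86%


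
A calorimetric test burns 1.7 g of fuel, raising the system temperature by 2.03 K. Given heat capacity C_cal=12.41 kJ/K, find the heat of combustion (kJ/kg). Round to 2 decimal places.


Hc = C_cal * delta_T / m_fuel
Q_released = 12.41 * 2.03 = 25.1923 kJ
m_fuel = 1.7 g = 1.7/1000 kg = 0.001700 kg
Hc = 25.1923 / 0.001700 = 14819.00 kJ/kg


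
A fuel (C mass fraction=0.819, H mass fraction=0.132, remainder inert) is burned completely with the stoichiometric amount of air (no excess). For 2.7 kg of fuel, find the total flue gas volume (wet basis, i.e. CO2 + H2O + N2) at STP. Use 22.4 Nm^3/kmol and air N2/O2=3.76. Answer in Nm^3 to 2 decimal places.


Per kg fuel: CO2 = (C/12 kmol)*22.4 = (0.819/12)*22.4 = 1.52880 Nm^3
Per kg fuel: H2O = (H/2 kmol)*22.4 = (0.132/2)*22.4 = 1.47840 Nm^3
O2 needed per kg fuel = C/12 + H/4 = 0.819/12 + 0.132/4 = 0.10125000 kmol
Per kg fuel: N2 = O2*3.76*22.4 = 0.10125000*3.76*22.4 = 8.52768 Nm^3
Total per kg = 1.52880 + 1.47840 + 8.52768 = 11.53488 Nm^3
Total = 11.53488 * 2.7 = 31.14 Nm^3


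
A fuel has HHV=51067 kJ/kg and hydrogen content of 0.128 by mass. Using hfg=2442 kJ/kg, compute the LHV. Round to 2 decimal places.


LHV = HHV - hfg * 9 * H
Water correction = 2442 * 9 * 0.128 = 2813.184 kJ/kg
LHV = 51067 - 2813.184 = 48253.82 kJ/kg


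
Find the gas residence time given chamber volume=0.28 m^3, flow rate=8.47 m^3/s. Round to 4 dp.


tau = V / Q_flow
tau = 0.28 / 8.47 = 0.0331 s


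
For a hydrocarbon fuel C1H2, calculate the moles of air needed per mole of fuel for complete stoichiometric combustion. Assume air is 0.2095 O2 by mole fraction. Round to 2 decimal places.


Balanced combustion: C1H2 + 1.5 O2 -> 1 CO2 + 1 H2O
O2 needed = C + H/4 = 1 + 2/4 = 1.50 moles
Air moles = O2 / 0.2095 = 1.50 / 0.2095 = 7.16 moles air


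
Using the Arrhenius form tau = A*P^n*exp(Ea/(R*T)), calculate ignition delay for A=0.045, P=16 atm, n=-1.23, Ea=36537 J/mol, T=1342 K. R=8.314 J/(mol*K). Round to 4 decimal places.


tau = A * P^n * exp(Ea/(R*T))
P^n = 16^(-1.23) = 0.03303181
Ea/(R*T) = 36537/(8.314*1342) = 3.274691
exp(Ea/(R*T)) = 26.435060
tau = 0.045 * 0.03303181 * 26.435060 = 0.0393 ms


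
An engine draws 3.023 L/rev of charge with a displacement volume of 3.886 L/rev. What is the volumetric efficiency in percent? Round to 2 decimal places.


eta_v = (V_actual / V_disp) * 100
Ratio = 3.023 / 3.886 = 0.7779
eta_v = 0.7779 * 100 = 77.79%


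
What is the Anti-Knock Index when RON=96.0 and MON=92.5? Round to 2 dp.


AKI = (RON + MON) / 2
AKI = (96.0 + 92.5) / 2
AKI = 188.5 / 2 = 94.25


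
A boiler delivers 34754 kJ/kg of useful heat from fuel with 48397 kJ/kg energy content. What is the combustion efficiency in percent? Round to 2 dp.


Efficiency = (Q_useful / Q_fuel) * 100
Efficiency = (34754 / 48397) * 100
Efficiency = 0.7181 * 100 = 71.81%


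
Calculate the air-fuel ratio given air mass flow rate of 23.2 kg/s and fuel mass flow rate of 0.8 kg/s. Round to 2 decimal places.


AFR = m_air / m_fuel
AFR = 23.2 / 0.8 = 29.00


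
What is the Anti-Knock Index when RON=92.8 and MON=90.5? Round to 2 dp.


AKI = (RON + MON) / 2
AKI = (92.8 + 90.5) / 2
AKI = 183.3 / 2 = 91.65


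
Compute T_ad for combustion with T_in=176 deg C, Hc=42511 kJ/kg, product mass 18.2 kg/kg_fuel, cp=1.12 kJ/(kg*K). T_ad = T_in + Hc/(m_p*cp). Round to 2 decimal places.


T_ad = T_in + Hc / (m_p * cp)
Denominator = 18.2 * 1.12 = 20.3840
Temperature rise = 42511 / 20.3840 = 2085.51 K
T_ad = 176 + 2085.51 = 2261.51 deg C


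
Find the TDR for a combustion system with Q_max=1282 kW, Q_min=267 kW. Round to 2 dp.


TDR = Q_max / Q_min
TDR = 1282 / 267 = 4.80


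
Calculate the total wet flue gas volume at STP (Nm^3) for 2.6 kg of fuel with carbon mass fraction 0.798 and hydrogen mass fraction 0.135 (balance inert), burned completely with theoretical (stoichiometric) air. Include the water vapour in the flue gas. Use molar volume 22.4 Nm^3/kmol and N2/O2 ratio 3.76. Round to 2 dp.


Per kg fuel: CO2 = (C/12 kmol)*22.4 = (0.798/12)*22.4 = 1.48960 Nm^3
Per kg fuel: H2O = (H/2 kmol)*22.4 = (0.135/2)*22.4 = 1.51200 Nm^3
O2 needed per kg fuel = C/12 + H/4 = 0.798/12 + 0.135/4 = 0.10025000 kmol
Per kg fuel: N2 = O2*3.76*22.4 = 0.10025000*3.76*22.4 = 8.44346 Nm^3
Total per kg = 1.48960 + 1.51200 + 8.44346 = 11.44506 Nm^3
Total = 11.44506 * 2.6 = 29.76 Nm^3


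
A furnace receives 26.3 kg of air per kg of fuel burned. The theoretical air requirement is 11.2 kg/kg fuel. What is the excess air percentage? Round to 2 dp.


Excess air = actual - stoichiometric = 26.3 - 11.2 = 15.10 kg/kg fuel
Excess air % = (excess / stoich) * 100 = (15.10 / 11.2) * 100 = 134.82%


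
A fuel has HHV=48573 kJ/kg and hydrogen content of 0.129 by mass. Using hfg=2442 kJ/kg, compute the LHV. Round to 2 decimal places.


LHV = HHV - hfg * 9 * H
Water correction = 2442 * 9 * 0.129 = 2835.162 kJ/kg
LHV = 48573 - 2835.162 = 45737.84 kJ/kg


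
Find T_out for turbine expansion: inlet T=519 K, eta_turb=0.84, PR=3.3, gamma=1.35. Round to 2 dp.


T_out = T_in * (1 - eta * (1 - PR^(-(gamma-1)/gamma)))
Exponent = -(1.35-1)/1.35 = -0.25925926
PR^exp = 3.3^(-0.25925926) = 0.73378775
Factor = 1 - 0.84*(1 - 0.73378775) = 0.77638171
T_out = 519 * 0.77638171 = 402.94 K


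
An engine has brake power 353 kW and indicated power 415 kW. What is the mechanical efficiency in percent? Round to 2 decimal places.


eta_mech = (BP / IP) * 100
Ratio = 353 / 415 = 0.8506
eta_mech = 0.8506 * 100 = 85.06%


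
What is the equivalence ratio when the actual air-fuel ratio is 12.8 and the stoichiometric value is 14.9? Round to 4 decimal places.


phi = AFR_stoich / AFR_actual
phi = 14.9 / 12.8 = 1.1641


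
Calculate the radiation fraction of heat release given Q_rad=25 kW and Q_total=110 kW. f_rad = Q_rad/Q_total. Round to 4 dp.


f_rad = Q_rad / Q_total
f_rad = 25 / 110 = 0.2273


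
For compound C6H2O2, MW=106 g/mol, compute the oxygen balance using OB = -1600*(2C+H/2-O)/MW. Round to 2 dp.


OB = -1600 * (2C + H/2 - O) / MW
Inner = 2*6 + 2/2 - 2 = 11.00
OB = -1600 * 11.00 / 106 = -166.04%


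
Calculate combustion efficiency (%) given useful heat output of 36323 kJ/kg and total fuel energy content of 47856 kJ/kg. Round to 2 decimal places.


Efficiency = (Q_useful / Q_fuel) * 100
Efficiency = (36323 / 47856) * 100
Efficiency = 0.7590 * 100 = 75.90%


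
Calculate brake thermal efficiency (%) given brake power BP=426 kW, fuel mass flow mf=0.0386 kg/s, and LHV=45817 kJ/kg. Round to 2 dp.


eta_BTE = (BP / (mf * LHV)) * 100
Denominator = 0.0386 * 45817 = 1768.5362 kW
eta_BTE = (426 / 1768.5362) * 100 = 24.09%


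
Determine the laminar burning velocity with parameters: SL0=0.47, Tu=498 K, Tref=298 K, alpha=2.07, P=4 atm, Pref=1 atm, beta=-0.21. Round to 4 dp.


SL = SL0 * (Tu/Tref)^alpha * (P/Pref)^beta
T ratio = 498/298 = 1.67114094
(T ratio)^alpha = 1.67114094^2.07 = 2.894923
(P/Pref)^beta = 4^(-0.21) = 0.747425
SL = 0.47 * 2.894923 * 0.747425 = 1.0170 m/s


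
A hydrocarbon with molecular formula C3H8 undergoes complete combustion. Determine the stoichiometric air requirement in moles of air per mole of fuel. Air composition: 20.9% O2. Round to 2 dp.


Balanced combustion: C3H8 + 5 O2 -> 3 CO2 + 4 H2O
O2 needed = C + H/4 = 3 + 8/4 = 5.00 moles
Air moles = O2 / 0.209 = 5.00 / 0.209 = 23.92 moles air


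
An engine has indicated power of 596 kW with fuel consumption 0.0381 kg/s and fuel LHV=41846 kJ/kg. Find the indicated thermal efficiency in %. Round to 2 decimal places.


eta_ith = (IP / (mf * LHV)) * 100
Denominator = 0.0381 * 41846 = 1594.3326 kW
eta_ith = (596 / 1594.3326) * 100 = 37.38%


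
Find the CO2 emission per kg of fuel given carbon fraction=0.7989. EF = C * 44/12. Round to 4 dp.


EF = C_frac * (M_CO2 / M_C)
EF = 0.7989 * (44/12)
EF = 0.7989 * 3.666667 = 2.9293 kg_CO2/kg_fuel


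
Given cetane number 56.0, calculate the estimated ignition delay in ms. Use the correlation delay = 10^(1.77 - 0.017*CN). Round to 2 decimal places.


delay = 10^(1.77 - 0.017*CN)
Exponent = 1.77 - 0.017*56.0 = 0.8180
delay = 10^0.8180 = 6.58 ms


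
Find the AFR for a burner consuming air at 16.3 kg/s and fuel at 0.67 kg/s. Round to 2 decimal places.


AFR = m_air / m_fuel
AFR = 16.3 / 0.67 = 24.33


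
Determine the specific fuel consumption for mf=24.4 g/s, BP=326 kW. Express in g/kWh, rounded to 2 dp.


SFC = (mf / BP) * 3600
Rate = 24.4 / 326 = 0.074847 g/(s*kW)
SFC = 0.074847 * 3600 = 269.45 g/kWh


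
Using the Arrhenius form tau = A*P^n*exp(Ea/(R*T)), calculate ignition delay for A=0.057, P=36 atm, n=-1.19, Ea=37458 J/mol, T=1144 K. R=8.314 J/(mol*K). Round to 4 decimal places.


tau = A * P^n * exp(Ea/(R*T))
P^n = 36^(-1.19) = 0.01406048
Ea/(R*T) = 37458/(8.314*1144) = 3.938298
exp(Ea/(R*T)) = 51.331145
tau = 0.057 * 0.01406048 * 51.331145 = 0.0411 ms


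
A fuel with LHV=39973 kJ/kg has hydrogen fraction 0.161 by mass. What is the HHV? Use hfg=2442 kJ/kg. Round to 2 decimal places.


HHV = LHV + hfg * 9 * H
Water addition = 2442 * 9 * 0.161 = 3538.458 kJ/kg
HHV = 39973 + 3538.458 = 43511.46 kJ/kg


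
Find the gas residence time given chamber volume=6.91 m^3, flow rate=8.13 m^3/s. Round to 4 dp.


tau = V / Q_flow
tau = 6.91 / 8.13 = 0.8499 s


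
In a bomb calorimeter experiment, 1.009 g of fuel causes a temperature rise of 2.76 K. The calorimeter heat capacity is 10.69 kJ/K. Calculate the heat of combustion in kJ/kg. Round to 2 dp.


Hc = C_cal * delta_T / m_fuel
Q_released = 10.69 * 2.76 = 29.5044 kJ
m_fuel = 1.009 g = 1.009/1000 kg = 0.001009 kg
Hc = 29.5044 / 0.001009 = 29241.23 kJ/kg


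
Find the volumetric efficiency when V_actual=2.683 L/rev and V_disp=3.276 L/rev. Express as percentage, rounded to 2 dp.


eta_v = (V_actual / V_disp) * 100
Ratio = 2.683 / 3.276 = 0.8190
eta_v = 0.8190 * 100 = 81.90%


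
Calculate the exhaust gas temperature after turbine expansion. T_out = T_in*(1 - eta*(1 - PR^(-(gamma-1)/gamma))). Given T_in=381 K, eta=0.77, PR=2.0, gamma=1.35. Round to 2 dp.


T_out = T_in * (1 - eta * (1 - PR^(-(gamma-1)/gamma)))
Exponent = -(1.35-1)/1.35 = -0.25925926
PR^exp = 2.0^(-0.25925926) = 0.83551680
Factor = 1 - 0.77*(1 - 0.83551680) = 0.87334794
T_out = 381 * 0.87334794 = 332.75 K


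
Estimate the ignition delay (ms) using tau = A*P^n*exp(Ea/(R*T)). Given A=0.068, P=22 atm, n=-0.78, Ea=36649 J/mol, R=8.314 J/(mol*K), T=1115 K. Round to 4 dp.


tau = A * P^n * exp(Ea/(R*T))
P^n = 22^(-0.78) = 0.08972435
Ea/(R*T) = 36649/(8.314*1115) = 3.953459
exp(Ea/(R*T)) = 52.115323
tau = 0.068 * 0.08972435 * 52.115323 = 0.3180 ms


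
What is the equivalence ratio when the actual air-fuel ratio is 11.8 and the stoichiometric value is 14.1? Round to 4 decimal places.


phi = AFR_stoich / AFR_actual
phi = 14.1 / 11.8 = 1.1949


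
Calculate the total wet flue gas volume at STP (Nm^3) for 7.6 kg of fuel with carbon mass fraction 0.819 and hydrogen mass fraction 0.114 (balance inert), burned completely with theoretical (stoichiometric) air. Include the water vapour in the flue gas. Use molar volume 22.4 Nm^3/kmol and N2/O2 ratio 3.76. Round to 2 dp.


Per kg fuel: CO2 = (C/12 kmol)*22.4 = (0.819/12)*22.4 = 1.52880 Nm^3
Per kg fuel: H2O = (H/2 kmol)*22.4 = (0.114/2)*22.4 = 1.27680 Nm^3
O2 needed per kg fuel = C/12 + H/4 = 0.819/12 + 0.114/4 = 0.09675000 kmol
Per kg fuel: N2 = O2*3.76*22.4 = 0.09675000*3.76*22.4 = 8.14867 Nm^3
Total per kg = 1.52880 + 1.27680 + 8.14867 = 10.95427 Nm^3
Total = 10.95427 * 7.6 = 83.25 Nm^3


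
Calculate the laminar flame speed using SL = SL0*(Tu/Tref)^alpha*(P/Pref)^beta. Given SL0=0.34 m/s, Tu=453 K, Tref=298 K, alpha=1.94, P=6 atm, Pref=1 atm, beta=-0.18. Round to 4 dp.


SL = SL0 * (Tu/Tref)^alpha * (P/Pref)^beta
T ratio = 453/298 = 1.52013423
(T ratio)^alpha = 1.52013423^1.94 = 2.253466
(P/Pref)^beta = 6^(-0.18) = 0.724324
SL = 0.34 * 2.253466 * 0.724324 = 0.5550 m/s


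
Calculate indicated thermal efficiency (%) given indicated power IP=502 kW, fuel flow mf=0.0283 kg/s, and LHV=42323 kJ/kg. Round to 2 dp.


eta_ith = (IP / (mf * LHV)) * 100
Denominator = 0.0283 * 42323 = 1197.7409 kW
eta_ith = (502 / 1197.7409) * 100 = 41.91%


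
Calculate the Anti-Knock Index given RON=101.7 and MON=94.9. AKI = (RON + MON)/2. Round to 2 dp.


AKI = (RON + MON) / 2
AKI = (101.7 + 94.9) / 2
AKI = 196.6 / 2 = 98.30


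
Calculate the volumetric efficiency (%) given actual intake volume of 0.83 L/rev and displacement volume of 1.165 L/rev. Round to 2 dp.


eta_v = (V_actual / V_disp) * 100
Ratio = 0.83 / 1.165 = 0.7124
eta_v = 0.7124 * 100 = 71.24%


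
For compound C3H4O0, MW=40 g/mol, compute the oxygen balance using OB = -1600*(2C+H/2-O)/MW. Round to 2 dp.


OB = -1600 * (2C + H/2 - O) / MW
Inner = 2*3 + 4/2 - 0 = 8.00
OB = -1600 * 8.00 / 40 = -320.00%


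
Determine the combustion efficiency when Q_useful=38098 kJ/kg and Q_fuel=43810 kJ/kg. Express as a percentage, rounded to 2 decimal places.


Efficiency = (Q_useful / Q_fuel) * 100
Efficiency = (38098 / 43810) * 100
Efficiency = 0.8696 * 100 = 86.96%


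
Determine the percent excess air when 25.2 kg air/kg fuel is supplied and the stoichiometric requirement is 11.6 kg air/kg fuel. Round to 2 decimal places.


Excess air = actual - stoichiometric = 25.2 - 11.6 = 13.60 kg/kg fuel
Excess air % = (excess / stoich) * 100 = (13.60 / 11.6) * 100 = 117.24%


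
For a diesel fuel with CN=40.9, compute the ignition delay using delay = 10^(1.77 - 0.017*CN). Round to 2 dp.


delay = 10^(1.77 - 0.017*CN)
Exponent = 1.77 - 0.017*40.9 = 1.0747
delay = 10^1.0747 = 11.88 ms


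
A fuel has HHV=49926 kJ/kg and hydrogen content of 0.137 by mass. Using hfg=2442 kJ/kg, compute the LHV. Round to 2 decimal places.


LHV = HHV - hfg * 9 * H
Water correction = 2442 * 9 * 0.137 = 3010.986 kJ/kg
LHV = 49926 - 3010.986 = 46915.01 kJ/kg


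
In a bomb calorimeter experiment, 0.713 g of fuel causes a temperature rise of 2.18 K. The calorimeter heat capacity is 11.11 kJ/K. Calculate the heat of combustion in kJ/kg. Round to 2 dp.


Hc = C_cal * delta_T / m_fuel
Q_released = 11.11 * 2.18 = 24.2198 kJ
m_fuel = 0.713 g = 0.713/1000 kg = 0.000713 kg
Hc = 24.2198 / 0.000713 = 33968.86 kJ/kg


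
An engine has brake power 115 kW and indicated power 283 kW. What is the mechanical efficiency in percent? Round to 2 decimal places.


eta_mech = (BP / IP) * 100
Ratio = 115 / 283 = 0.4064
eta_mech = 0.4064 * 100 = 40.64%


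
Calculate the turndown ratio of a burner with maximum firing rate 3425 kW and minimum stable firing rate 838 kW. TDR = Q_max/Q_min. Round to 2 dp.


TDR = Q_max / Q_min
TDR = 3425 / 838 = 4.09


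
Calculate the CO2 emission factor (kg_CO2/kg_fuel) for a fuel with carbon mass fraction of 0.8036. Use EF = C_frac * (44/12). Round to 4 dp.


EF = C_frac * (M_CO2 / M_C)
EF = 0.8036 * (44/12)
EF = 0.8036 * 3.666667 = 2.9465 kg_CO2/kg_fuel


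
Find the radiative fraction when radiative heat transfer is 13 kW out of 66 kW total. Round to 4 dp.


f_rad = Q_rad / Q_total
f_rad = 13 / 66 = 0.1970


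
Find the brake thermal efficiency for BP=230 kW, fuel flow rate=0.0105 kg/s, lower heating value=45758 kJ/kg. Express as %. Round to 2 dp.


eta_BTE = (BP / (mf * LHV)) * 100
Denominator = 0.0105 * 45758 = 480.4590 kW
eta_BTE = (230 / 480.4590) * 100 = 47.87%


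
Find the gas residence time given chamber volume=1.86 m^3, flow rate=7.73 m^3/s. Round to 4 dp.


tau = V / Q_flow
tau = 1.86 / 7.73 = 0.2406 s


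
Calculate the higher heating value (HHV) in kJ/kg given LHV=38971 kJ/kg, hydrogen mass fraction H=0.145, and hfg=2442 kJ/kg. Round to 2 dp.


HHV = LHV + hfg * 9 * H
Water addition = 2442 * 9 * 0.145 = 3186.810 kJ/kg
HHV = 38971 + 3186.810 = 42157.81 kJ/kg


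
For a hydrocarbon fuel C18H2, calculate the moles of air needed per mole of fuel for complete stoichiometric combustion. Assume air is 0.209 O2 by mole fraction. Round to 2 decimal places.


Balanced combustion: C18H2 + 18.5 O2 -> 18 CO2 + 1 H2O
O2 needed = C + H/4 = 18 + 2/4 = 18.50 moles
Air moles = O2 / 0.209 = 18.50 / 0.209 = 88.52 moles air


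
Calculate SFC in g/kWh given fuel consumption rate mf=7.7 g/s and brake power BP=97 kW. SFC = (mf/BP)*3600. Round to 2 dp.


SFC = (mf / BP) * 3600
Rate = 7.7 / 97 = 0.079381 g/(s*kW)
SFC = 0.079381 * 3600 = 285.77 g/kWh


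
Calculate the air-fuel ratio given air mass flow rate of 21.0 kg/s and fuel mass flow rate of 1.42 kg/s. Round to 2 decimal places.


AFR = m_air / m_fuel
AFR = 21.0 / 1.42 = 14.79


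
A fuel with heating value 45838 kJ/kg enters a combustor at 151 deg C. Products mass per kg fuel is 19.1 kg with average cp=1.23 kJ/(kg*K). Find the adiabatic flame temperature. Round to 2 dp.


T_ad = T_in + Hc / (m_p * cp)
Denominator = 19.1 * 1.23 = 23.4930
Temperature rise = 45838 / 23.4930 = 1951.13 K
T_ad = 151 + 1951.13 = 2102.13 deg C


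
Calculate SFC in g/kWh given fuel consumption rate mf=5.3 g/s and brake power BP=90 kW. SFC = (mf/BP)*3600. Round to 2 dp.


SFC = (mf / BP) * 3600
Rate = 5.3 / 90 = 0.058889 g/(s*kW)
SFC = 0.058889 * 3600 = 212.00 g/kWh


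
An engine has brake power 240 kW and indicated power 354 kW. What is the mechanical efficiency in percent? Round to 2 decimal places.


eta_mech = (BP / IP) * 100
Ratio = 240 / 354 = 0.6780
eta_mech = 0.6780 * 100 = 67.80%


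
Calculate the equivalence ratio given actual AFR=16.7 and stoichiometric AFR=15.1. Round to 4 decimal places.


phi = AFR_stoich / AFR_actual
phi = 15.1 / 16.7 = 0.9042


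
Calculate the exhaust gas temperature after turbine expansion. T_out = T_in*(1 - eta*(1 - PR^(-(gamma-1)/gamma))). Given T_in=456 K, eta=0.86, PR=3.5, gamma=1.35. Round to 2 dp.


T_out = T_in * (1 - eta * (1 - PR^(-(gamma-1)/gamma)))
Exponent = -(1.35-1)/1.35 = -0.25925926
PR^exp = 3.5^(-0.25925926) = 0.72267881
Factor = 1 - 0.86*(1 - 0.72267881) = 0.76150378
T_out = 456 * 0.76150378 = 347.25 K


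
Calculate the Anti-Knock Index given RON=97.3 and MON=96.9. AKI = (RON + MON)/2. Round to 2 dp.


AKI = (RON + MON) / 2
AKI = (97.3 + 96.9) / 2
AKI = 194.2 / 2 = 97.10


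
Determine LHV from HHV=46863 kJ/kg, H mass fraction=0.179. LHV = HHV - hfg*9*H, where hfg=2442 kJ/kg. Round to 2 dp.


LHV = HHV - hfg * 9 * H
Water correction = 2442 * 9 * 0.179 = 3934.062 kJ/kg
LHV = 46863 - 3934.062 = 42928.94 kJ/kg


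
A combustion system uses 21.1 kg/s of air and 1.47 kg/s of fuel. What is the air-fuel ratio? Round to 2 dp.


AFR = m_air / m_fuel
AFR = 21.1 / 1.47 = 14.35


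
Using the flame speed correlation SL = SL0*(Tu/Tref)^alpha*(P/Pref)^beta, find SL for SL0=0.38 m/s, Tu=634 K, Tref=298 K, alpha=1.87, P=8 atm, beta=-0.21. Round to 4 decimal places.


SL = SL0 * (Tu/Tref)^alpha * (P/Pref)^beta
T ratio = 634/298 = 2.12751678
(T ratio)^alpha = 2.12751678^1.87 = 4.103198
(P/Pref)^beta = 8^(-0.21) = 0.646176
SL = 0.38 * 4.103198 * 0.646176 = 1.0075 m/s


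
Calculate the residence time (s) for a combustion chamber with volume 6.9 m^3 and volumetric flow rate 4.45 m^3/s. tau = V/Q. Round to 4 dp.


tau = V / Q_flow
tau = 6.9 / 4.45 = 1.5506 s


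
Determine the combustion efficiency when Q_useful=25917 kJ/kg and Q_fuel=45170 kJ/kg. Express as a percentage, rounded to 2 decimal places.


Efficiency = (Q_useful / Q_fuel) * 100
Efficiency = (25917 / 45170) * 100
Efficiency = 0.5738 * 100 = 57.38%


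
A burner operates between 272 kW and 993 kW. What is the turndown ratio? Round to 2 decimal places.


TDR = Q_max / Q_min
TDR = 993 / 272 = 3.65


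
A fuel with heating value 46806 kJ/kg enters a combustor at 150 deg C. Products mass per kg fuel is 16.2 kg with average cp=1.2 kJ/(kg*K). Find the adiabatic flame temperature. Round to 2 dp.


T_ad = T_in + Hc / (m_p * cp)
Denominator = 16.2 * 1.2 = 19.4400
Temperature rise = 46806 / 19.4400 = 2407.72 K
T_ad = 150 + 2407.72 = 2557.72 deg C


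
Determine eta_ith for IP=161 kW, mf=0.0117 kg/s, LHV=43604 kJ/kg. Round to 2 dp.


eta_ith = (IP / (mf * LHV)) * 100
Denominator = 0.0117 * 43604 = 510.1668 kW
eta_ith = (161 / 510.1668) * 100 = 31.56%


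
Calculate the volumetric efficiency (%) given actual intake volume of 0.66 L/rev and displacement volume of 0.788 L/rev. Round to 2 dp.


eta_v = (V_actual / V_disp) * 100
Ratio = 0.66 / 0.788 = 0.8376
eta_v = 0.8376 * 100 = 83.76%


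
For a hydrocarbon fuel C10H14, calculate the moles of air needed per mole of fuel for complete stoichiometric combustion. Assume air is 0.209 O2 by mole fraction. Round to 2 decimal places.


Balanced combustion: C10H14 + 13.5 O2 -> 10 CO2 + 7 H2O
O2 needed = C + H/4 = 10 + 14/4 = 13.50 moles
Air moles = O2 / 0.209 = 13.50 / 0.209 = 64.59 moles air


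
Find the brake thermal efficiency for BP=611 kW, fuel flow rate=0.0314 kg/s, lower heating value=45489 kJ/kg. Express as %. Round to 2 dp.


eta_BTE = (BP / (mf * LHV)) * 100
Denominator = 0.0314 * 45489 = 1428.3546 kW
eta_BTE = (611 / 1428.3546) * 100 = 42.78%


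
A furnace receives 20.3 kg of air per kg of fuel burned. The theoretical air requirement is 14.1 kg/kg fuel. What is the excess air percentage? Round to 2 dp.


Excess air = actual - stoichiometric = 20.3 - 14.1 = 6.20 kg/kg fuel
Excess air % = (excess / stoich) * 100 = (6.20 / 14.1) * 100 = 43.97%


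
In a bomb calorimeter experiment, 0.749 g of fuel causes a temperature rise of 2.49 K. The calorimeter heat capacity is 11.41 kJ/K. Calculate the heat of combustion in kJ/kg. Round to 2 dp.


Hc = C_cal * delta_T / m_fuel
Q_released = 11.41 * 2.49 = 28.4109 kJ
m_fuel = 0.749 g = 0.749/1000 kg = 0.000749 kg
Hc = 28.4109 / 0.000749 = 37931.78 kJ/kg


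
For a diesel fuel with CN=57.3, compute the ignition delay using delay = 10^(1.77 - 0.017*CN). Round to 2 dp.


delay = 10^(1.77 - 0.017*CN)
Exponent = 1.77 - 0.017*57.3 = 0.7959
delay = 10^0.7959 = 6.25 ms


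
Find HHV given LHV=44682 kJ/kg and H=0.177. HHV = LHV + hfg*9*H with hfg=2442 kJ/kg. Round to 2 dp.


HHV = LHV + hfg * 9 * H
Water addition = 2442 * 9 * 0.177 = 3890.106 kJ/kg
HHV = 44682 + 3890.106 = 48572.11 kJ/kg


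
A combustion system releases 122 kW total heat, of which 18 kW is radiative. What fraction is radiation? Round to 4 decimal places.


f_rad = Q_rad / Q_total
f_rad = 18 / 122 = 0.1475


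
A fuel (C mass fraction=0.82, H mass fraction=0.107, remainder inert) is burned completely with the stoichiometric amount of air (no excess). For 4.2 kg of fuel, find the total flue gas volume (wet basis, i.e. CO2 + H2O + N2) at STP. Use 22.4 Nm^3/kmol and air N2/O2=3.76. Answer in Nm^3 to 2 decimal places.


Per kg fuel: CO2 = (C/12 kmol)*22.4 = (0.82/12)*22.4 = 1.53067 Nm^3
Per kg fuel: H2O = (H/2 kmol)*22.4 = (0.107/2)*22.4 = 1.19840 Nm^3
O2 needed per kg fuel = C/12 + H/4 = 0.82/12 + 0.107/4 = 0.09508333 kmol
Per kg fuel: N2 = O2*3.76*22.4 = 0.09508333*3.76*22.4 = 8.00830 Nm^3
Total per kg = 1.53067 + 1.19840 + 8.00830 = 10.73737 Nm^3
Total = 10.73737 * 4.2 = 45.10 Nm^3


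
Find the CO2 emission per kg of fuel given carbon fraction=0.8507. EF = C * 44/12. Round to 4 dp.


EF = C_frac * (M_CO2 / M_C)
EF = 0.8507 * (44/12)
EF = 0.8507 * 3.666667 = 3.1192 kg_CO2/kg_fuel


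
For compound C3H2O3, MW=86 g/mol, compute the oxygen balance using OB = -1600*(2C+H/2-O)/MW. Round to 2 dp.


OB = -1600 * (2C + H/2 - O) / MW
Inner = 2*3 + 2/2 - 3 = 4.00
OB = -1600 * 4.00 / 86 = -74.42%


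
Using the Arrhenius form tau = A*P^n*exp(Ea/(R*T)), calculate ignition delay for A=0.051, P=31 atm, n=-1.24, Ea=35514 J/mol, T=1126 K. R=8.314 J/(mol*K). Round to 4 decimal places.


tau = A * P^n * exp(Ea/(R*T))
P^n = 31^(-1.24) = 0.01414854
Ea/(R*T) = 35514/(8.314*1126) = 3.793597
exp(Ea/(R*T)) = 44.415872
tau = 0.051 * 0.01414854 * 44.415872 = 0.0320 ms


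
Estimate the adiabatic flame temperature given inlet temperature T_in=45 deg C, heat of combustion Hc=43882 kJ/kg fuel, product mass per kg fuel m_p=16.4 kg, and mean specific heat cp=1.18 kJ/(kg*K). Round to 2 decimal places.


T_ad = T_in + Hc / (m_p * cp)
Denominator = 16.4 * 1.18 = 19.3520
Temperature rise = 43882 / 19.3520 = 2267.57 K
T_ad = 45 + 2267.57 = 2312.57 deg C


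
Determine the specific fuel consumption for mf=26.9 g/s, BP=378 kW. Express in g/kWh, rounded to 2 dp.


SFC = (mf / BP) * 3600
Rate = 26.9 / 378 = 0.071164 g/(s*kW)
SFC = 0.071164 * 3600 = 256.19 g/kWh


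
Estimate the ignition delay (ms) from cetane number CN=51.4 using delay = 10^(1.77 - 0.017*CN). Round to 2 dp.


delay = 10^(1.77 - 0.017*CN)
Exponent = 1.77 - 0.017*51.4 = 0.8962
delay = 10^0.8962 = 7.87 ms


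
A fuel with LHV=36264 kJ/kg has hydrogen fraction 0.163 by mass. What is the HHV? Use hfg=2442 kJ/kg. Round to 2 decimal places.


HHV = LHV + hfg * 9 * H
Water addition = 2442 * 9 * 0.163 = 3582.414 kJ/kg
HHV = 36264 + 3582.414 = 39846.41 kJ/kg


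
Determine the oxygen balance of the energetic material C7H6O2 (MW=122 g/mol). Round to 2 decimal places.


OB = -1600 * (2C + H/2 - O) / MW
Inner = 2*7 + 6/2 - 2 = 15.00
OB = -1600 * 15.00 / 122 = -196.72%


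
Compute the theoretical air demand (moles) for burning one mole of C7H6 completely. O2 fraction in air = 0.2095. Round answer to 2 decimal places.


Balanced combustion: C7H6 + 8.5 O2 -> 7 CO2 + 3 H2O
O2 needed = C + H/4 = 7 + 6/4 = 8.50 moles
Air moles = O2 / 0.2095 = 8.50 / 0.2095 = 40.57 moles air


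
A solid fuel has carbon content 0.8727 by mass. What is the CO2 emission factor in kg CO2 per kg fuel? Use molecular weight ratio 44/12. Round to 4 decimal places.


EF = C_frac * (M_CO2 / M_C)
EF = 0.8727 * (44/12)
EF = 0.8727 * 3.666667 = 3.1999 kg_CO2/kg_fuel


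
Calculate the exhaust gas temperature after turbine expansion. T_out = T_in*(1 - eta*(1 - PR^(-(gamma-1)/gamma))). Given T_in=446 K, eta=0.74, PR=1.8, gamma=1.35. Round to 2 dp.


T_out = T_in * (1 - eta * (1 - PR^(-(gamma-1)/gamma)))
Exponent = -(1.35-1)/1.35 = -0.25925926
PR^exp = 1.8^(-0.25925926) = 0.85865408
Factor = 1 - 0.74*(1 - 0.85865408) = 0.89540402
T_out = 446 * 0.89540402 = 399.35 K


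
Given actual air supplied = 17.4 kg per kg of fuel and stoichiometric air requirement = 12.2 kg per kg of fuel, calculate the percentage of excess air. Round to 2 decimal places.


Excess air = actual - stoichiometric = 17.4 - 12.2 = 5.20 kg/kg fuel
Excess air % = (excess / stoich) * 100 = (5.20 / 12.2) * 100 = 42.62%


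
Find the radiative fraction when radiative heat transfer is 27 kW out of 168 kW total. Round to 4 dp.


f_rad = Q_rad / Q_total
f_rad = 27 / 168 = 0.1607


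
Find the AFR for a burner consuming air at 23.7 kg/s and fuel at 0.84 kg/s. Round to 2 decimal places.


AFR = m_air / m_fuel
AFR = 23.7 / 0.84 = 28.21


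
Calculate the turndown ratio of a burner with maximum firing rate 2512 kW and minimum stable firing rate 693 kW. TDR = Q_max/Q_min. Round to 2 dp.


TDR = Q_max / Q_min
TDR = 2512 / 693 = 3.62


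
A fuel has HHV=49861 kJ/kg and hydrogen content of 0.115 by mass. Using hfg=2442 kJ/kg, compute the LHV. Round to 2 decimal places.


LHV = HHV - hfg * 9 * H
Water correction = 2442 * 9 * 0.115 = 2527.470 kJ/kg
LHV = 49861 - 2527.470 = 47333.53 kJ/kg


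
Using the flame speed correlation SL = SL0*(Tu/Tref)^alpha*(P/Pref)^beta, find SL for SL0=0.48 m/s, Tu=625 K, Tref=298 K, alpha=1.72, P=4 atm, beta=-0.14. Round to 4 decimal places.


SL = SL0 * (Tu/Tref)^alpha * (P/Pref)^beta
T ratio = 625/298 = 2.09731544
(T ratio)^alpha = 2.09731544^1.72 = 3.574882
(P/Pref)^beta = 4^(-0.14) = 0.823591
SL = 0.48 * 3.574882 * 0.823591 = 1.4132 m/s


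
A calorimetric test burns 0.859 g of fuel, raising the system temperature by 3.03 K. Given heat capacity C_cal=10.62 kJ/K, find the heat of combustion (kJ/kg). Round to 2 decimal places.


Hc = C_cal * delta_T / m_fuel
Q_released = 10.62 * 3.03 = 32.1786 kJ
m_fuel = 0.859 g = 0.859/1000 kg = 0.000859 kg
Hc = 32.1786 / 0.000859 = 37460.54 kJ/kg


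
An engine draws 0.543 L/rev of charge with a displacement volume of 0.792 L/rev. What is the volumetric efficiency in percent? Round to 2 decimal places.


eta_v = (V_actual / V_disp) * 100
Ratio = 0.543 / 0.792 = 0.6856
eta_v = 0.6856 * 100 = 68.56%


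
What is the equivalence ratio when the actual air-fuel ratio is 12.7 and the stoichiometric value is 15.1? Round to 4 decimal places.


phi = AFR_stoich / AFR_actual
phi = 15.1 / 12.7 = 1.1890


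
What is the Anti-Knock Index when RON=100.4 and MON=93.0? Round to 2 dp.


AKI = (RON + MON) / 2
AKI = (100.4 + 93.0) / 2
AKI = 193.4 / 2 = 96.70


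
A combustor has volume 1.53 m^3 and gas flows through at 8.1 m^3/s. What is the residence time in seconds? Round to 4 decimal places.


tau = V / Q_flow
tau = 1.53 / 8.1 = 0.1889 s


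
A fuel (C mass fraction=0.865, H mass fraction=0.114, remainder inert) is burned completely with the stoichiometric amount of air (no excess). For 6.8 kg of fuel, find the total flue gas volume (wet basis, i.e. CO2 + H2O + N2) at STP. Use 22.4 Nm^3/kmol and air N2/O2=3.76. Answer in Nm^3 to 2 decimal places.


Per kg fuel: CO2 = (C/12 kmol)*22.4 = (0.865/12)*22.4 = 1.61467 Nm^3
Per kg fuel: H2O = (H/2 kmol)*22.4 = (0.114/2)*22.4 = 1.27680 Nm^3
O2 needed per kg fuel = C/12 + H/4 = 0.865/12 + 0.114/4 = 0.10058333 kmol
Per kg fuel: N2 = O2*3.76*22.4 = 0.10058333*3.76*22.4 = 8.47153 Nm^3
Total per kg = 1.61467 + 1.27680 + 8.47153 = 11.36300 Nm^3
Total = 11.36300 * 6.8 = 77.27 Nm^3


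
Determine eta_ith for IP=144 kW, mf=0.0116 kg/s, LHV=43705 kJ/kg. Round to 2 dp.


eta_ith = (IP / (mf * LHV)) * 100
Denominator = 0.0116 * 43705 = 506.9780 kW
eta_ith = (144 / 506.9780) * 100 = 28.40%


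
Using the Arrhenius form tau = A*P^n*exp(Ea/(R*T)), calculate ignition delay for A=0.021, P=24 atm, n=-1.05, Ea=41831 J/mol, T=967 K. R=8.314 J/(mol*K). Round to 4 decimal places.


tau = A * P^n * exp(Ea/(R*T))
P^n = 24^(-1.05) = 0.03554497
Ea/(R*T) = 41831/(8.314*967) = 5.203095
exp(Ea/(R*T)) = 181.834142
tau = 0.021 * 0.03554497 * 181.834142 = 0.1357 ms


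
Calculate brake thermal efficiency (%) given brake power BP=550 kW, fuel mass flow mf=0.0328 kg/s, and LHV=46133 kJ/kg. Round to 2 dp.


eta_BTE = (BP / (mf * LHV)) * 100
Denominator = 0.0328 * 46133 = 1513.1624 kW
eta_BTE = (550 / 1513.1624) * 100 = 36.35%


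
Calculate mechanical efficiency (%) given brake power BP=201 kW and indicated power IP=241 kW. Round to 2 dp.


eta_mech = (BP / IP) * 100
Ratio = 201 / 241 = 0.8340
eta_mech = 0.8340 * 100 = 83.40%


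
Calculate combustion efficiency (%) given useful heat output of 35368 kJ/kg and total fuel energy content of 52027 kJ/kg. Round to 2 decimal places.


Efficiency = (Q_useful / Q_fuel) * 100
Efficiency = (35368 / 52027) * 100
Efficiency = 0.6798 * 100 = 67.98%


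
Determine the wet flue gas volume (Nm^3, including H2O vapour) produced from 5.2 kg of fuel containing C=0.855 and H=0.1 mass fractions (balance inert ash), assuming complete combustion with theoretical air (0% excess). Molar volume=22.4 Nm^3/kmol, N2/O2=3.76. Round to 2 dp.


Per kg fuel: CO2 = (C/12 kmol)*22.4 = (0.855/12)*22.4 = 1.59600 Nm^3
Per kg fuel: H2O = (H/2 kmol)*22.4 = (0.1/2)*22.4 = 1.12000 Nm^3
O2 needed per kg fuel = C/12 + H/4 = 0.855/12 + 0.1/4 = 0.09625000 kmol
Per kg fuel: N2 = O2*3.76*22.4 = 0.09625000*3.76*22.4 = 8.10656 Nm^3
Total per kg = 1.59600 + 1.12000 + 8.10656 = 10.82256 Nm^3
Total = 10.82256 * 5.2 = 56.28 Nm^3


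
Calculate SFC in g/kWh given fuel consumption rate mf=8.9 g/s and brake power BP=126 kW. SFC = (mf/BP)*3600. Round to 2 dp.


SFC = (mf / BP) * 3600
Rate = 8.9 / 126 = 0.070635 g/(s*kW)
SFC = 0.070635 * 3600 = 254.29 g/kWh


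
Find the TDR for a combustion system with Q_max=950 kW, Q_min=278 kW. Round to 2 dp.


TDR = Q_max / Q_min
TDR = 950 / 278 = 3.42


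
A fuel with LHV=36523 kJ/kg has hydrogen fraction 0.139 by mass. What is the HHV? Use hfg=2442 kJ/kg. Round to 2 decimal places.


HHV = LHV + hfg * 9 * H
Water addition = 2442 * 9 * 0.139 = 3054.942 kJ/kg
HHV = 36523 + 3054.942 = 39577.94 kJ/kg


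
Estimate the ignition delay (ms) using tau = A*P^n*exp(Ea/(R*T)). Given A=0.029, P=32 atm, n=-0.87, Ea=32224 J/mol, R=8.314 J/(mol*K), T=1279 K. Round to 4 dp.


tau = A * P^n * exp(Ea/(R*T))
P^n = 32^(-0.87) = 0.04903651
Ea/(R*T) = 32224/(8.314*1279) = 3.030393
exp(Ea/(R*T)) = 20.705358
tau = 0.029 * 0.04903651 * 20.705358 = 0.0294 ms


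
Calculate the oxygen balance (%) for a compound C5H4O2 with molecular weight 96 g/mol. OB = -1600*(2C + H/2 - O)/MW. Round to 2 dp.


OB = -1600 * (2C + H/2 - O) / MW
Inner = 2*5 + 4/2 - 2 = 10.00
OB = -1600 * 10.00 / 96 = -166.67%


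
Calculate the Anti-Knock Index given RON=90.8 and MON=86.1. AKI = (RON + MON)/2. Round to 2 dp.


AKI = (RON + MON) / 2
AKI = (90.8 + 86.1) / 2
AKI = 176.9 / 2 = 88.45


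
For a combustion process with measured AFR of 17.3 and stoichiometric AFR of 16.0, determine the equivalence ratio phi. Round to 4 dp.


phi = AFR_stoich / AFR_actual
phi = 16.0 / 17.3 = 0.9249


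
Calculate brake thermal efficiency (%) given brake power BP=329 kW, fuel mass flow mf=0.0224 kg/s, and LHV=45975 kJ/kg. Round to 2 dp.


eta_BTE = (BP / (mf * LHV)) * 100
Denominator = 0.0224 * 45975 = 1029.8400 kW
eta_BTE = (329 / 1029.8400) * 100 = 31.95%


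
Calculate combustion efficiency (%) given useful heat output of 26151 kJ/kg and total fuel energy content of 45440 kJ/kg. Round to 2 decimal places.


Efficiency = (Q_useful / Q_fuel) * 100
Efficiency = (26151 / 45440) * 100
Efficiency = 0.5755 * 100 = 57.55%


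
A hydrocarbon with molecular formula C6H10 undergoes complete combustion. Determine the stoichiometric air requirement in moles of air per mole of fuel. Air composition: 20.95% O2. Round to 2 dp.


Balanced combustion: C6H10 + 8.5 O2 -> 6 CO2 + 5 H2O
O2 needed = C + H/4 = 6 + 10/4 = 8.50 moles
Air moles = O2 / 0.2095 = 8.50 / 0.2095 = 40.57 moles air


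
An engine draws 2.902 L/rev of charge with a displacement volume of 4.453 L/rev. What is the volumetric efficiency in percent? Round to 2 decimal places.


eta_v = (V_actual / V_disp) * 100
Ratio = 2.902 / 4.453 = 0.6517
eta_v = 0.6517 * 100 = 65.17%


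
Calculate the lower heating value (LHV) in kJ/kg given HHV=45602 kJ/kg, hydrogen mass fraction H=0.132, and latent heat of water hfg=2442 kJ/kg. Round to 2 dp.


LHV = HHV - hfg * 9 * H
Water correction = 2442 * 9 * 0.132 = 2901.096 kJ/kg
LHV = 45602 - 2901.096 = 42700.90 kJ/kg


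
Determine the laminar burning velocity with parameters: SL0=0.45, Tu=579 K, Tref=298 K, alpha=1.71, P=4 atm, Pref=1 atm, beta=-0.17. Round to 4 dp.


SL = SL0 * (Tu/Tref)^alpha * (P/Pref)^beta
T ratio = 579/298 = 1.94295302
(T ratio)^alpha = 1.94295302^1.71 = 3.113655
(P/Pref)^beta = 4^(-0.17) = 0.790041
SL = 0.45 * 3.113655 * 0.790041 = 1.1070 m/s


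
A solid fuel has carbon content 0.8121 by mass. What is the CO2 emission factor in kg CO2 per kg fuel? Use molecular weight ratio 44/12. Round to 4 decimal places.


EF = C_frac * (M_CO2 / M_C)
EF = 0.8121 * (44/12)
EF = 0.8121 * 3.666667 = 2.9777 kg_CO2/kg_fuel


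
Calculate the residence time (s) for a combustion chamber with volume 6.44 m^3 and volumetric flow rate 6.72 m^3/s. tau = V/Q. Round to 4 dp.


tau = V / Q_flow
tau = 6.44 / 6.72 = 0.9583 s


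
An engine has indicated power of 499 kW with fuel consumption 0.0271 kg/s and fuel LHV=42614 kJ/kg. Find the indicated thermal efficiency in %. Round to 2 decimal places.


eta_ith = (IP / (mf * LHV)) * 100
Denominator = 0.0271 * 42614 = 1154.8394 kW
eta_ith = (499 / 1154.8394) * 100 = 43.21%
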